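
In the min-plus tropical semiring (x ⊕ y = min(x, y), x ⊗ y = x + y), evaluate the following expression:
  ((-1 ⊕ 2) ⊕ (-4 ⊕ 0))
((-1 ⊕ 2) ⊕ (-4 ⊕ 0)) = -4

Expand innermost to outermost. Recall ⊕ takes the minimum of its arguments and ⊗ takes their sum. Working out the expression ((-1 ⊕ 2) ⊕ (-4 ⊕ 0)) gives -4.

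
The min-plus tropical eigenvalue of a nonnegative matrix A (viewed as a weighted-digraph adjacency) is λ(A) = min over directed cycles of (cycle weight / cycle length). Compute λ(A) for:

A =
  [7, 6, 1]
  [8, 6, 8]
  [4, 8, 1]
λ(A) = 1

Enumerate directed cycles and compute their means (weight / length). Sample:
  cycle 0 → 0: weight = 7, length = 1, mean = 7/1 ≈ 7.000
  cycle 1 → 1: weight = 6, length = 1, mean = 6/1 ≈ 6.000
  cycle 2 → 2: weight = 1, length = 1, mean = 1/1 ≈ 1.000
  cycle 0 → 1 → 0: weight = 14, length = 2, mean = 14/2 ≈ 7.000
  cycle 0 → 2 → 0: weight = 5, length = 2, mean = 5/2 ≈ 2.500
  cycle 1 → 0 → 1: weight = 14, length = 2, mean = 14/2 ≈ 7.000
Minimum mean = 1.000, attained e.g. along the cycle 2 → 2 with weight 1 and length 1. So λ(A) = 1/1 = 1.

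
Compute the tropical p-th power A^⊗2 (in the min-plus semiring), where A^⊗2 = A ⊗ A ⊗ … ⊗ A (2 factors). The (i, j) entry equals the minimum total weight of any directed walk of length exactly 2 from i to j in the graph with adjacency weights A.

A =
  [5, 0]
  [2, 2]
A^⊗2 =
  [2, 2]
  [4, 2]

Each entry (A^⊗2)_ij equals the minimum over all length-2 walks i = v_0 → v_1 → … → v_2 = j of Σ_t A[v_t][v_{t+1}]. For example, for (i, j) = (0, 1) we minimise over 2 possible intermediate vertex sequences; the minimum is 2, attained along the walk 0 → 1 → 1.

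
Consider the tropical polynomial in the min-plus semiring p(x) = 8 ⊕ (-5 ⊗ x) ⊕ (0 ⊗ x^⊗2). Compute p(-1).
p(-1) = -6

A tropical monomial a ⊗ x^⊗i evaluates to a + i · x. Evaluating each term at x = -1:
  Term 0 contributes 8 + 0 · -1 = 8
  Term 1 contributes -5 + 1 · -1 = -6
  Term 2 contributes 0 + 2 · -1 = -2
p(-1) = ⊕ of these = min[8, -6, -2] = -6.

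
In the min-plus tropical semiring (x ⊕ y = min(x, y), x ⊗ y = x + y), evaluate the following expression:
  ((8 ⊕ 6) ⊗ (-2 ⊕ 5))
((8 ⊕ 6) ⊗ (-2 ⊕ 5)) = 4

Expand innermost to outermost. Recall ⊕ takes the minimum of its arguments and ⊗ takes their sum. Working out the expression ((8 ⊕ 6) ⊗ (-2 ⊕ 5)) gives 4.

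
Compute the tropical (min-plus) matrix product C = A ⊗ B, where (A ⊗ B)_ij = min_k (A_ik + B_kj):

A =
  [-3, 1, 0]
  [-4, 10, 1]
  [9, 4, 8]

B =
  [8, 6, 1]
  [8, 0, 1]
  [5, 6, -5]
A ⊗ B =
  [5, 1, -5]
  [4, 2, -4]
  [12, 4, 3]

Apply the min-plus product entry-by-entry:
  C[0][0] = min over k of (A[0][0] + B[0][0] = -3 + 8 = 5, A[0][1] + B[1][0] = 1 + 8 = 9, A[0][2] + B[2][0] = 0 + 5 = 5) = 5 (attained at k = 0)
  C[0][1] = min over k of (A[0][0] + B[0][1] = -3 + 6 = 3, A[0][1] + B[1][1] = 1 + 0 = 1, A[0][2] + B[2][1] = 0 + 6 = 6) = 1 (attained at k = 1)
  C[0][2] = min over k of (A[0][0] + B[0][2] = -3 + 1 = -2, A[0][1] + B[1][2] = 1 + 1 = 2, A[0][2] + B[2][2] = 0 + -5 = -5) = -5 (attained at k = 2)
  C[1][0] = min over k of (A[1][0] + B[0][0] = -4 + 8 = 4, A[1][1] + B[1][0] = 10 + 8 = 18, A[1][2] + B[2][0] = 1 + 5 = 6) = 4 (attained at k = 0)
  C[1][1] = min over k of (A[1][0] + B[0][1] = -4 + 6 = 2, A[1][1] + B[1][1] = 10 + 0 = 10, A[1][2] + B[2][1] = 1 + 6 = 7) = 2 (attained at k = 0)
  C[1][2] = min over k of (A[1][0] + B[0][2] = -4 + 1 = -3, A[1][1] + B[1][2] = 10 + 1 = 11, A[1][2] + B[2][2] = 1 + -5 = -4) = -4 (attained at k = 2)
  C[2][0] = min over k of (A[2][0] + B[0][0] = 9 + 8 = 17, A[2][1] + B[1][0] = 4 + 8 = 12, A[2][2] + B[2][0] = 8 + 5 = 13) = 12 (attained at k = 1)
  C[2][1] = min over k of (A[2][0] + B[0][1] = 9 + 6 = 15, A[2][1] + B[1][1] = 4 + 0 = 4, A[2][2] + B[2][1] = 8 + 6 = 14) = 4 (attained at k = 1)
  C[2][2] = min over k of (A[2][0] + B[0][2] = 9 + 1 = 10, A[2][1] + B[1][2] = 4 + 1 = 5, A[2][2] + B[2][2] = 8 + -5 = 3) = 3 (attained at k = 2)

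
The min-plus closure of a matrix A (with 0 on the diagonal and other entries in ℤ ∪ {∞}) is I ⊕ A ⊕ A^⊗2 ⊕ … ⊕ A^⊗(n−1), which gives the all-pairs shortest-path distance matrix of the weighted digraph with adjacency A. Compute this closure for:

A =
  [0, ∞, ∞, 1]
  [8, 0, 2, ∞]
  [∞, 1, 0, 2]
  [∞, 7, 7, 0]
Closure =
  [0, 8, 8, 1]
  [8, 0, 2, 4]
  [9, 1, 0, 2]
  [15, 7, 7, 0]

This is the Floyd-Warshall all-pairs shortest-path computation. For each intermediate vertex k = 0, 1, …, 3, update dist[i][j] ← min(dist[i][j], dist[i][k] + dist[k][j]). The final matrix gives, for each (i, j), the minimum total weight of any directed path from i to j (possibly empty when i = j).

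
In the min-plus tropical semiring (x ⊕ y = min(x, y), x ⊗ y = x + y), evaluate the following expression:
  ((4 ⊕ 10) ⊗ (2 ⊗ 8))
((4 ⊕ 10) ⊗ (2 ⊗ 8)) = 14

Expand innermost to outermost. Recall ⊕ takes the minimum of its arguments and ⊗ takes their sum. Working out the expression ((4 ⊕ 10) ⊗ (2 ⊗ 8)) gives 14.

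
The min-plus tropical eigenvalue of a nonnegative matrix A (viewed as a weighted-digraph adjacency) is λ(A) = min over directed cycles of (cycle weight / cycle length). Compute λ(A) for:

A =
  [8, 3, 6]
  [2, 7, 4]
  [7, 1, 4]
λ(A) = 5/2

Enumerate directed cycles and compute their means (weight / length). Sample:
  cycle 0 → 0: weight = 8, length = 1, mean = 8/1 ≈ 8.000
  cycle 1 → 1: weight = 7, length = 1, mean = 7/1 ≈ 7.000
  cycle 2 → 2: weight = 4, length = 1, mean = 4/1 ≈ 4.000
  cycle 0 → 1 → 0: weight = 5, length = 2, mean = 5/2 ≈ 2.500
  cycle 0 → 2 → 0: weight = 13, length = 2, mean = 13/2 ≈ 6.500
  cycle 1 → 0 → 1: weight = 5, length = 2, mean = 5/2 ≈ 2.500
Minimum mean = 2.500, attained e.g. along the cycle 0 → 1 → 0 with weight 5 and length 2. So λ(A) = 5/2 = 5/2.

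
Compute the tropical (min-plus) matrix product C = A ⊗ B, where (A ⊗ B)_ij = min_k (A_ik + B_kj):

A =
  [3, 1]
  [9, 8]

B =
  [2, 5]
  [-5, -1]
A ⊗ B =
  [-4, 0]
  [3, 7]

Apply the min-plus product entry-by-entry:
  C[0][0] = min over k of (A[0][0] + B[0][0] = 3 + 2 = 5, A[0][1] + B[1][0] = 1 + -5 = -4) = -4 (attained at k = 1)
  C[0][1] = min over k of (A[0][0] + B[0][1] = 3 + 5 = 8, A[0][1] + B[1][1] = 1 + -1 = 0) = 0 (attained at k = 1)
  C[1][0] = min over k of (A[1][0] + B[0][0] = 9 + 2 = 11, A[1][1] + B[1][0] = 8 + -5 = 3) = 3 (attained at k = 1)
  C[1][1] = min over k of (A[1][0] + B[0][1] = 9 + 5 = 14, A[1][1] + B[1][1] = 8 + -1 = 7) = 7 (attained at k = 1)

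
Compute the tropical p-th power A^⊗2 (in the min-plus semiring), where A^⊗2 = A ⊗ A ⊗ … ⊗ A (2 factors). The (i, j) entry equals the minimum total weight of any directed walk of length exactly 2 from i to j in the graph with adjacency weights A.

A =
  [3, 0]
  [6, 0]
A^⊗2 =
  [6, 0]
  [6, 0]

Each entry (A^⊗2)_ij equals the minimum over all length-2 walks i = v_0 → v_1 → … → v_2 = j of Σ_t A[v_t][v_{t+1}]. For example, for (i, j) = (0, 1) we minimise over 2 possible intermediate vertex sequences; the minimum is 0, attained along the walk 0 → 1 → 1.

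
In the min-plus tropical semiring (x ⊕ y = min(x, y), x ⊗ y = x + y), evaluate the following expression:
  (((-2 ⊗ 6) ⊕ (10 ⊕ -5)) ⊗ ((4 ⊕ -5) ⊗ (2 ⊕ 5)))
(((-2 ⊗ 6) ⊕ (10 ⊕ -5)) ⊗ ((4 ⊕ -5) ⊗ (2 ⊕ 5))) = -8

Expand innermost to outermost. Recall ⊕ takes the minimum of its arguments and ⊗ takes their sum. Working out the expression (((-2 ⊗ 6) ⊕ (10 ⊕ -5)) ⊗ ((4 ⊕ -5) ⊗ (2 ⊕ 5))) gives -8.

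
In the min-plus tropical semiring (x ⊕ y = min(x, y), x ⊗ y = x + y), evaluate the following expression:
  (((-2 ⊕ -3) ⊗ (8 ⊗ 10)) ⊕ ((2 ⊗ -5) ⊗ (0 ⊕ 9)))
(((-2 ⊕ -3) ⊗ (8 ⊗ 10)) ⊕ ((2 ⊗ -5) ⊗ (0 ⊕ 9))) = -3

Expand innermost to outermost. Recall ⊕ takes the minimum of its arguments and ⊗ takes their sum. Working out the expression (((-2 ⊕ -3) ⊗ (8 ⊗ 10)) ⊕ ((2 ⊗ -5) ⊗ (0 ⊕ 9))) gives -3.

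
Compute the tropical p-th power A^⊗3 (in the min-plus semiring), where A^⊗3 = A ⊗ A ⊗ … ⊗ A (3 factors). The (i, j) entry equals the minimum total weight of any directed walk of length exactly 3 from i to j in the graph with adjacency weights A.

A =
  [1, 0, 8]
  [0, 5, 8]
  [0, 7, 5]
A^⊗3 =
  [1, 0, 8]
  [0, 1, 8]
  [0, 1, 8]

Each entry (A^⊗3)_ij equals the minimum over all length-3 walks i = v_0 → v_1 → … → v_3 = j of Σ_t A[v_t][v_{t+1}]. For example, for (i, j) = (0, 2) we minimise over 9 possible intermediate vertex sequences; the minimum is 8, attained along the walk 0 → 1 → 0 → 2.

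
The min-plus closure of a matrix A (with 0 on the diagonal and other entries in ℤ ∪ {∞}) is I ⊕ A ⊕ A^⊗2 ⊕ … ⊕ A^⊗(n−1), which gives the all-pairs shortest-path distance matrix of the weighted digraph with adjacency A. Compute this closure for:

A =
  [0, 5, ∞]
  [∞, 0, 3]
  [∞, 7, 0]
Closure =
  [0, 5, 8]
  [∞, 0, 3]
  [∞, 7, 0]

This is the Floyd-Warshall all-pairs shortest-path computation. For each intermediate vertex k = 0, 1, …, 2, update dist[i][j] ← min(dist[i][j], dist[i][k] + dist[k][j]). The final matrix gives, for each (i, j), the minimum total weight of any directed path from i to j (possibly empty when i = j).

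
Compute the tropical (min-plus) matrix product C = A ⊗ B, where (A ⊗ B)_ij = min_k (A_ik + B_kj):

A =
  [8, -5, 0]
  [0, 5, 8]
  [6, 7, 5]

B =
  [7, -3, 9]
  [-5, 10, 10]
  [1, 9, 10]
A ⊗ B =
  [-10, 5, 5]
  [0, -3, 9]
  [2, 3, 15]

Apply the min-plus product entry-by-entry:
  C[0][0] = min over k of (A[0][0] + B[0][0] = 8 + 7 = 15, A[0][1] + B[1][0] = -5 + -5 = -10, A[0][2] + B[2][0] = 0 + 1 = 1) = -10 (attained at k = 1)
  C[0][1] = min over k of (A[0][0] + B[0][1] = 8 + -3 = 5, A[0][1] + B[1][1] = -5 + 10 = 5, A[0][2] + B[2][1] = 0 + 9 = 9) = 5 (attained at k = 0)
  C[0][2] = min over k of (A[0][0] + B[0][2] = 8 + 9 = 17, A[0][1] + B[1][2] = -5 + 10 = 5, A[0][2] + B[2][2] = 0 + 10 = 10) = 5 (attained at k = 1)
  C[1][0] = min over k of (A[1][0] + B[0][0] = 0 + 7 = 7, A[1][1] + B[1][0] = 5 + -5 = 0, A[1][2] + B[2][0] = 8 + 1 = 9) = 0 (attained at k = 1)
  C[1][1] = min over k of (A[1][0] + B[0][1] = 0 + -3 = -3, A[1][1] + B[1][1] = 5 + 10 = 15, A[1][2] + B[2][1] = 8 + 9 = 17) = -3 (attained at k = 0)
  C[1][2] = min over k of (A[1][0] + B[0][2] = 0 + 9 = 9, A[1][1] + B[1][2] = 5 + 10 = 15, A[1][2] + B[2][2] = 8 + 10 = 18) = 9 (attained at k = 0)
  C[2][0] = min over k of (A[2][0] + B[0][0] = 6 + 7 = 13, A[2][1] + B[1][0] = 7 + -5 = 2, A[2][2] + B[2][0] = 5 + 1 = 6) = 2 (attained at k = 1)
  C[2][1] = min over k of (A[2][0] + B[0][1] = 6 + -3 = 3, A[2][1] + B[1][1] = 7 + 10 = 17, A[2][2] + B[2][1] = 5 + 9 = 14) = 3 (attained at k = 0)
  C[2][2] = min over k of (A[2][0] + B[0][2] = 6 + 9 = 15, A[2][1] + B[1][2] = 7 + 10 = 17, A[2][2] + B[2][2] = 5 + 10 = 15) = 15 (attained at k = 0)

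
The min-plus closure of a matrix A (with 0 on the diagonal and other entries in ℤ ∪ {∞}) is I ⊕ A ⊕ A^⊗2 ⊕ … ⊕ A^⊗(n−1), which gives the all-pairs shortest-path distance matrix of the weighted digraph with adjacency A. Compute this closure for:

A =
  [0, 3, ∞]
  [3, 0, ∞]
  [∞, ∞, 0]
Closure =
  [0, 3, ∞]
  [3, 0, ∞]
  [∞, ∞, 0]

This is the Floyd-Warshall all-pairs shortest-path computation. For each intermediate vertex k = 0, 1, …, 2, update dist[i][j] ← min(dist[i][j], dist[i][k] + dist[k][j]). The final matrix gives, for each (i, j), the minimum total weight of any directed path from i to j (possibly empty when i = j).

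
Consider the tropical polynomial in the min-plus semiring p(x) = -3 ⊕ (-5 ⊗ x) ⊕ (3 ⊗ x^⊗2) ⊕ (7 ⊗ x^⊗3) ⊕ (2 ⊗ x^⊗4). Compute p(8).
p(8) = -3

A tropical monomial a ⊗ x^⊗i evaluates to a + i · x. Evaluating each term at x = 8:
  Term 0 contributes -3 + 0 · 8 = -3
  Term 1 contributes -5 + 1 · 8 = 3
  Term 2 contributes 3 + 2 · 8 = 19
  Term 3 contributes 7 + 3 · 8 = 31
  Term 4 contributes 2 + 4 · 8 = 34
p(8) = ⊕ of these = min[-3, 3, 19, 31, 34] = -3.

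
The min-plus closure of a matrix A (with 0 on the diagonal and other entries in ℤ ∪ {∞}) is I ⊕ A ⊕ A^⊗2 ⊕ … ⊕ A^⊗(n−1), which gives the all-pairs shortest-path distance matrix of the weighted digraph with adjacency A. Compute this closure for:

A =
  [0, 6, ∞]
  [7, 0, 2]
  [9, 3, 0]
Closure =
  [0, 6, 8]
  [7, 0, 2]
  [9, 3, 0]

This is the Floyd-Warshall all-pairs shortest-path computation. For each intermediate vertex k = 0, 1, …, 2, update dist[i][j] ← min(dist[i][j], dist[i][k] + dist[k][j]). The final matrix gives, for each (i, j), the minimum total weight of any directed path from i to j (possibly empty when i = j).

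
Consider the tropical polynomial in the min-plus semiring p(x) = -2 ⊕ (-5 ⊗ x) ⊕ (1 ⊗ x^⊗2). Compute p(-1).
p(-1) = -6

A tropical monomial a ⊗ x^⊗i evaluates to a + i · x. Evaluating each term at x = -1:
  Term 0 contributes -2 + 0 · -1 = -2
  Term 1 contributes -5 + 1 · -1 = -6
  Term 2 contributes 1 + 2 · -1 = -1
p(-1) = ⊕ of these = min[-2, -6, -1] = -6.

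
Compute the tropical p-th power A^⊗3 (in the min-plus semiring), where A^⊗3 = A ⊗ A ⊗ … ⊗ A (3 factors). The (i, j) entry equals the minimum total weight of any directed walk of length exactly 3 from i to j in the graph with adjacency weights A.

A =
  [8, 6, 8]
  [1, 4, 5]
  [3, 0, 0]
A^⊗3 =
  [9, 8, 8]
  [6, 5, 5]
  [1, 0, 0]

Each entry (A^⊗3)_ij equals the minimum over all length-3 walks i = v_0 → v_1 → … → v_3 = j of Σ_t A[v_t][v_{t+1}]. For example, for (i, j) = (0, 2) we minimise over 9 possible intermediate vertex sequences; the minimum is 8, attained along the walk 0 → 2 → 2 → 2.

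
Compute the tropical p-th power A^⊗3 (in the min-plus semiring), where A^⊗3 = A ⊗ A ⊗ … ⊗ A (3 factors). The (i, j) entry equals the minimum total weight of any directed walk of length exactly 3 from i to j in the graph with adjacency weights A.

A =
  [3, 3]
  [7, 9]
A^⊗3 =
  [9, 9]
  [13, 13]

Each entry (A^⊗3)_ij equals the minimum over all length-3 walks i = v_0 → v_1 → … → v_3 = j of Σ_t A[v_t][v_{t+1}]. For example, for (i, j) = (0, 1) we minimise over 4 possible intermediate vertex sequences; the minimum is 9, attained along the walk 0 → 0 → 0 → 1.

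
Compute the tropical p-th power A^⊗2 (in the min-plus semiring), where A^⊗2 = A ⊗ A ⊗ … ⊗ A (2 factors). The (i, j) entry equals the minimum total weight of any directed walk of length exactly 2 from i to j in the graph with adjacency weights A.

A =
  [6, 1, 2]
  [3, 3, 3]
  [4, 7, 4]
A^⊗2 =
  [4, 4, 4]
  [6, 4, 5]
  [8, 5, 6]

Each entry (A^⊗2)_ij equals the minimum over all length-2 walks i = v_0 → v_1 → … → v_2 = j of Σ_t A[v_t][v_{t+1}]. For example, for (i, j) = (0, 2) we minimise over 3 possible intermediate vertex sequences; the minimum is 4, attained along the walk 0 → 1 → 2.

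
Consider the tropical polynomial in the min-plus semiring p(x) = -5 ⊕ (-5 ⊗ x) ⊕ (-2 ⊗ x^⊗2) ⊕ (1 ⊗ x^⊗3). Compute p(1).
p(1) = -5

A tropical monomial a ⊗ x^⊗i evaluates to a + i · x. Evaluating each term at x = 1:
  Term 0 contributes -5 + 0 · 1 = -5
  Term 1 contributes -5 + 1 · 1 = -4
  Term 2 contributes -2 + 2 · 1 = 0
  Term 3 contributes 1 + 3 · 1 = 4
p(1) = ⊕ of these = min[-5, -4, 0, 4] = -5.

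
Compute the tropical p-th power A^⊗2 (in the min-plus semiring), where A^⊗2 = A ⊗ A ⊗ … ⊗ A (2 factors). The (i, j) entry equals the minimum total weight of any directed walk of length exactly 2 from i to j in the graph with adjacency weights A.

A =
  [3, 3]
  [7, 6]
A^⊗2 =
  [6, 6]
  [10, 10]

Each entry (A^⊗2)_ij equals the minimum over all length-2 walks i = v_0 → v_1 → … → v_2 = j of Σ_t A[v_t][v_{t+1}]. For example, for (i, j) = (0, 1) we minimise over 2 possible intermediate vertex sequences; the minimum is 6, attained along the walk 0 → 0 → 1.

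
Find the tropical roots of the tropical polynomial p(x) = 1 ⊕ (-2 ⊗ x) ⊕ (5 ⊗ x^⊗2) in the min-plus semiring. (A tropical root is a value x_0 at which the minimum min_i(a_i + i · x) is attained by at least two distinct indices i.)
Roots: {-7, 3}

Each tropical root is a break point of the lower envelope of the lines y = a_i + i · x (there are 3 lines, with slopes 0, 1, ..., 2). Only the lines that attain the minimum somewhere contribute to roots; other lines are dominated. Here the surviving (envelope) indices are i = 2, i = 1, i = 0.
Intersections between consecutive envelope lines give the roots: for adjacent envelope indices i < j the intersection is x = (a_i − a_j) / (j − i). Reading off the sorted break points: {-7, 3}.
Verification: at each break x_0, at least two indices attain the minimum of min_i(a_i + i · x_0).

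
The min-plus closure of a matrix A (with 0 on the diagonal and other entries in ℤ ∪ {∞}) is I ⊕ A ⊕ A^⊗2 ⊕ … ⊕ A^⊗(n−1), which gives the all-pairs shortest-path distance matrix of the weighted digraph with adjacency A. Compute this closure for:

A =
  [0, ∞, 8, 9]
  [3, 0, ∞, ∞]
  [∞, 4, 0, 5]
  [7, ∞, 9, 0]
Closure =
  [0, 12, 8, 9]
  [3, 0, 11, 12]
  [7, 4, 0, 5]
  [7, 13, 9, 0]

This is the Floyd-Warshall all-pairs shortest-path computation. For each intermediate vertex k = 0, 1, …, 3, update dist[i][j] ← min(dist[i][j], dist[i][k] + dist[k][j]). The final matrix gives, for each (i, j), the minimum total weight of any directed path from i to j (possibly empty when i = j).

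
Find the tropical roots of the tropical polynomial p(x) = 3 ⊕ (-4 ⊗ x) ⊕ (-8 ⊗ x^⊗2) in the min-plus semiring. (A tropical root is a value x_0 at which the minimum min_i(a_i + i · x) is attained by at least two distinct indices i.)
Roots: {4, 7}

Each tropical root is a break point of the lower envelope of the lines y = a_i + i · x (there are 3 lines, with slopes 0, 1, ..., 2). Only the lines that attain the minimum somewhere contribute to roots; other lines are dominated. Here the surviving (envelope) indices are i = 2, i = 1, i = 0.
Intersections between consecutive envelope lines give the roots: for adjacent envelope indices i < j the intersection is x = (a_i − a_j) / (j − i). Reading off the sorted break points: {4, 7}.
Verification: at each break x_0, at least two indices attain the minimum of min_i(a_i + i · x_0).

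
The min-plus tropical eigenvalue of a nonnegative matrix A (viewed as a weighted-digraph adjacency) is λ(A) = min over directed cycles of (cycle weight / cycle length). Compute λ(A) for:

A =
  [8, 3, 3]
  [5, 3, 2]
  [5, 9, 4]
λ(A) = 3

Enumerate directed cycles and compute their means (weight / length). Sample:
  cycle 0 → 0: weight = 8, length = 1, mean = 8/1 ≈ 8.000
  cycle 1 → 1: weight = 3, length = 1, mean = 3/1 ≈ 3.000
  cycle 2 → 2: weight = 4, length = 1, mean = 4/1 ≈ 4.000
  cycle 0 → 1 → 0: weight = 8, length = 2, mean = 8/2 ≈ 4.000
  cycle 0 → 2 → 0: weight = 8, length = 2, mean = 8/2 ≈ 4.000
  cycle 1 → 0 → 1: weight = 8, length = 2, mean = 8/2 ≈ 4.000
Minimum mean = 3.000, attained e.g. along the cycle 1 → 1 with weight 3 and length 1. So λ(A) = 3/1 = 3.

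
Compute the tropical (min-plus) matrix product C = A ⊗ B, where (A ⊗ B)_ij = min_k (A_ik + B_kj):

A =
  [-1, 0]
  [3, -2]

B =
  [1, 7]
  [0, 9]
A ⊗ B =
  [0, 6]
  [-2, 7]

Apply the min-plus product entry-by-entry:
  C[0][0] = min over k of (A[0][0] + B[0][0] = -1 + 1 = 0, A[0][1] + B[1][0] = 0 + 0 = 0) = 0 (attained at k = 0)
  C[0][1] = min over k of (A[0][0] + B[0][1] = -1 + 7 = 6, A[0][1] + B[1][1] = 0 + 9 = 9) = 6 (attained at k = 0)
  C[1][0] = min over k of (A[1][0] + B[0][0] = 3 + 1 = 4, A[1][1] + B[1][0] = -2 + 0 = -2) = -2 (attained at k = 1)
  C[1][1] = min over k of (A[1][0] + B[0][1] = 3 + 7 = 10, A[1][1] + B[1][1] = -2 + 9 = 7) = 7 (attained at k = 1)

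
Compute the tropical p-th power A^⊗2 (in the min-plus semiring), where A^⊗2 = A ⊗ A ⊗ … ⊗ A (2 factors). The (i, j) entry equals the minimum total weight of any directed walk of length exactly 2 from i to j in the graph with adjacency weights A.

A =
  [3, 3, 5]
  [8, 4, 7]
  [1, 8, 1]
A^⊗2 =
  [6, 6, 6]
  [8, 8, 8]
  [2, 4, 2]

Each entry (A^⊗2)_ij equals the minimum over all length-2 walks i = v_0 → v_1 → … → v_2 = j of Σ_t A[v_t][v_{t+1}]. For example, for (i, j) = (0, 2) we minimise over 3 possible intermediate vertex sequences; the minimum is 6, attained along the walk 0 → 2 → 2.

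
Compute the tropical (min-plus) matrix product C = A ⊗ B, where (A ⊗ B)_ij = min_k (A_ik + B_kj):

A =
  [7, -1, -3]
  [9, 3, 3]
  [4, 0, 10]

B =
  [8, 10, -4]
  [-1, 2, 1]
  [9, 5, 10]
A ⊗ B =
  [-2, 1, 0]
  [2, 5, 4]
  [-1, 2, 0]

Apply the min-plus product entry-by-entry:
  C[0][0] = min over k of (A[0][0] + B[0][0] = 7 + 8 = 15, A[0][1] + B[1][0] = -1 + -1 = -2, A[0][2] + B[2][0] = -3 + 9 = 6) = -2 (attained at k = 1)
  C[0][1] = min over k of (A[0][0] + B[0][1] = 7 + 10 = 17, A[0][1] + B[1][1] = -1 + 2 = 1, A[0][2] + B[2][1] = -3 + 5 = 2) = 1 (attained at k = 1)
  C[0][2] = min over k of (A[0][0] + B[0][2] = 7 + -4 = 3, A[0][1] + B[1][2] = -1 + 1 = 0, A[0][2] + B[2][2] = -3 + 10 = 7) = 0 (attained at k = 1)
  C[1][0] = min over k of (A[1][0] + B[0][0] = 9 + 8 = 17, A[1][1] + B[1][0] = 3 + -1 = 2, A[1][2] + B[2][0] = 3 + 9 = 12) = 2 (attained at k = 1)
  C[1][1] = min over k of (A[1][0] + B[0][1] = 9 + 10 = 19, A[1][1] + B[1][1] = 3 + 2 = 5, A[1][2] + B[2][1] = 3 + 5 = 8) = 5 (attained at k = 1)
  C[1][2] = min over k of (A[1][0] + B[0][2] = 9 + -4 = 5, A[1][1] + B[1][2] = 3 + 1 = 4, A[1][2] + B[2][2] = 3 + 10 = 13) = 4 (attained at k = 1)
  C[2][0] = min over k of (A[2][0] + B[0][0] = 4 + 8 = 12, A[2][1] + B[1][0] = 0 + -1 = -1, A[2][2] + B[2][0] = 10 + 9 = 19) = -1 (attained at k = 1)
  C[2][1] = min over k of (A[2][0] + B[0][1] = 4 + 10 = 14, A[2][1] + B[1][1] = 0 + 2 = 2, A[2][2] + B[2][1] = 10 + 5 = 15) = 2 (attained at k = 1)
  C[2][2] = min over k of (A[2][0] + B[0][2] = 4 + -4 = 0, A[2][1] + B[1][2] = 0 + 1 = 1, A[2][2] + B[2][2] = 10 + 10 = 20) = 0 (attained at k = 0)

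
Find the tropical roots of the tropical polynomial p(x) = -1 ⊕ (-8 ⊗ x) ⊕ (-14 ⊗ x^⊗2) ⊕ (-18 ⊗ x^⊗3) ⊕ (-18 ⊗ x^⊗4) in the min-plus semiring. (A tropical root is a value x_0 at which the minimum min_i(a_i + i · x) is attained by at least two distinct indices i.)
Roots: {0, 4, 6, 7}

Each tropical root is a break point of the lower envelope of the lines y = a_i + i · x (there are 5 lines, with slopes 0, 1, ..., 4). Only the lines that attain the minimum somewhere contribute to roots; other lines are dominated. Here the surviving (envelope) indices are i = 4, i = 3, i = 2, i = 1, i = 0.
Intersections between consecutive envelope lines give the roots: for adjacent envelope indices i < j the intersection is x = (a_i − a_j) / (j − i). Reading off the sorted break points: {0, 4, 6, 7}.
Verification: at each break x_0, at least two indices attain the minimum of min_i(a_i + i · x_0).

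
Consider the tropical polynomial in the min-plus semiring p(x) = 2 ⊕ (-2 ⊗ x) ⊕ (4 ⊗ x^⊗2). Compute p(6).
p(6) = 2

A tropical monomial a ⊗ x^⊗i evaluates to a + i · x. Evaluating each term at x = 6:
  Term 0 contributes 2 + 0 · 6 = 2
  Term 1 contributes -2 + 1 · 6 = 4
  Term 2 contributes 4 + 2 · 6 = 16
p(6) = ⊕ of these = min[2, 4, 16] = 2.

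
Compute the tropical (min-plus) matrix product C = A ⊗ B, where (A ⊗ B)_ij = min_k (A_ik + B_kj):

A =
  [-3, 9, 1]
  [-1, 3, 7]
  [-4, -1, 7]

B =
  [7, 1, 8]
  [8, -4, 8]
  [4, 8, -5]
A ⊗ B =
  [4, -2, -4]
  [6, -1, 2]
  [3, -5, 2]

Apply the min-plus product entry-by-entry:
  C[0][0] = min over k of (A[0][0] + B[0][0] = -3 + 7 = 4, A[0][1] + B[1][0] = 9 + 8 = 17, A[0][2] + B[2][0] = 1 + 4 = 5) = 4 (attained at k = 0)
  C[0][1] = min over k of (A[0][0] + B[0][1] = -3 + 1 = -2, A[0][1] + B[1][1] = 9 + -4 = 5, A[0][2] + B[2][1] = 1 + 8 = 9) = -2 (attained at k = 0)
  C[0][2] = min over k of (A[0][0] + B[0][2] = -3 + 8 = 5, A[0][1] + B[1][2] = 9 + 8 = 17, A[0][2] + B[2][2] = 1 + -5 = -4) = -4 (attained at k = 2)
  C[1][0] = min over k of (A[1][0] + B[0][0] = -1 + 7 = 6, A[1][1] + B[1][0] = 3 + 8 = 11, A[1][2] + B[2][0] = 7 + 4 = 11) = 6 (attained at k = 0)
  C[1][1] = min over k of (A[1][0] + B[0][1] = -1 + 1 = 0, A[1][1] + B[1][1] = 3 + -4 = -1, A[1][2] + B[2][1] = 7 + 8 = 15) = -1 (attained at k = 1)
  C[1][2] = min over k of (A[1][0] + B[0][2] = -1 + 8 = 7, A[1][1] + B[1][2] = 3 + 8 = 11, A[1][2] + B[2][2] = 7 + -5 = 2) = 2 (attained at k = 2)
  C[2][0] = min over k of (A[2][0] + B[0][0] = -4 + 7 = 3, A[2][1] + B[1][0] = -1 + 8 = 7, A[2][2] + B[2][0] = 7 + 4 = 11) = 3 (attained at k = 0)
  C[2][1] = min over k of (A[2][0] + B[0][1] = -4 + 1 = -3, A[2][1] + B[1][1] = -1 + -4 = -5, A[2][2] + B[2][1] = 7 + 8 = 15) = -5 (attained at k = 1)
  C[2][2] = min over k of (A[2][0] + B[0][2] = -4 + 8 = 4, A[2][1] + B[1][2] = -1 + 8 = 7, A[2][2] + B[2][2] = 7 + -5 = 2) = 2 (attained at k = 2)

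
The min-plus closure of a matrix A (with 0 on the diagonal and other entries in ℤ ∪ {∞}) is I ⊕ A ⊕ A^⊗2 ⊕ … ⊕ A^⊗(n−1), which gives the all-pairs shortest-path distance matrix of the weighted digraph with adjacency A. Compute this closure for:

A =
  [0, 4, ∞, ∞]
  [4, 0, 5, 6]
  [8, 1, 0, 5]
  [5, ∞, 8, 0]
Closure =
  [0, 4, 9, 10]
  [4, 0, 5, 6]
  [5, 1, 0, 5]
  [5, 9, 8, 0]

This is the Floyd-Warshall all-pairs shortest-path computation. For each intermediate vertex k = 0, 1, …, 3, update dist[i][j] ← min(dist[i][j], dist[i][k] + dist[k][j]). The final matrix gives, for each (i, j), the minimum total weight of any directed path from i to j (possibly empty when i = j).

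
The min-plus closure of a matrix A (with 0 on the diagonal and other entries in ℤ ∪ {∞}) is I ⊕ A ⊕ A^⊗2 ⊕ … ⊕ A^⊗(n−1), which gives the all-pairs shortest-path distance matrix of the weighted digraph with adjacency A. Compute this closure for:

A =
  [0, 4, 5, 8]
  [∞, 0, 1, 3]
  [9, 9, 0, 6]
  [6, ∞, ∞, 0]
Closure =
  [0, 4, 5, 7]
  [9, 0, 1, 3]
  [9, 9, 0, 6]
  [6, 10, 11, 0]

This is the Floyd-Warshall all-pairs shortest-path computation. For each intermediate vertex k = 0, 1, …, 3, update dist[i][j] ← min(dist[i][j], dist[i][k] + dist[k][j]). The final matrix gives, for each (i, j), the minimum total weight of any directed path from i to j (possibly empty when i = j).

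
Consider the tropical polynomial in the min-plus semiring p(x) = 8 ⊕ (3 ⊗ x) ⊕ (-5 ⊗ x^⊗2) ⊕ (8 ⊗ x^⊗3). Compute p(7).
p(7) = 8

A tropical monomial a ⊗ x^⊗i evaluates to a + i · x. Evaluating each term at x = 7:
  Term 0 contributes 8 + 0 · 7 = 8
  Term 1 contributes 3 + 1 · 7 = 10
  Term 2 contributes -5 + 2 · 7 = 9
  Term 3 contributes 8 + 3 · 7 = 29
p(7) = ⊕ of these = min[8, 10, 9, 29] = 8.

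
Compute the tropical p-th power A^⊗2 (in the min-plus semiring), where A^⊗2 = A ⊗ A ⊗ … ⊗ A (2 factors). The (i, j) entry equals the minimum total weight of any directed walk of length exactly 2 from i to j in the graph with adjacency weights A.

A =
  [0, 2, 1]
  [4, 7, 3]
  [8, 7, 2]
A^⊗2 =
  [0, 2, 1]
  [4, 6, 5]
  [8, 9, 4]

Each entry (A^⊗2)_ij equals the minimum over all length-2 walks i = v_0 → v_1 → … → v_2 = j of Σ_t A[v_t][v_{t+1}]. For example, for (i, j) = (0, 2) we minimise over 3 possible intermediate vertex sequences; the minimum is 1, attained along the walk 0 → 0 → 2.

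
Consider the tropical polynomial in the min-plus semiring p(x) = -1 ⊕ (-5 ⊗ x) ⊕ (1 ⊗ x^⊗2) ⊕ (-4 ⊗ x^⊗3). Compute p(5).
p(5) = -1

A tropical monomial a ⊗ x^⊗i evaluates to a + i · x. Evaluating each term at x = 5:
  Term 0 contributes -1 + 0 · 5 = -1
  Term 1 contributes -5 + 1 · 5 = 0
  Term 2 contributes 1 + 2 · 5 = 11
  Term 3 contributes -4 + 3 · 5 = 11
p(5) = ⊕ of these = min[-1, 0, 11, 11] = -1.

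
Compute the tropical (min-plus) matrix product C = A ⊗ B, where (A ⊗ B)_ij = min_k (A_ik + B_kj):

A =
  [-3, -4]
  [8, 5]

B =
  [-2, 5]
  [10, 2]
A ⊗ B =
  [-5, -2]
  [6, 7]

Apply the min-plus product entry-by-entry:
  C[0][0] = min over k of (A[0][0] + B[0][0] = -3 + -2 = -5, A[0][1] + B[1][0] = -4 + 10 = 6) = -5 (attained at k = 0)
  C[0][1] = min over k of (A[0][0] + B[0][1] = -3 + 5 = 2, A[0][1] + B[1][1] = -4 + 2 = -2) = -2 (attained at k = 1)
  C[1][0] = min over k of (A[1][0] + B[0][0] = 8 + -2 = 6, A[1][1] + B[1][0] = 5 + 10 = 15) = 6 (attained at k = 0)
  C[1][1] = min over k of (A[1][0] + B[0][1] = 8 + 5 = 13, A[1][1] + B[1][1] = 5 + 2 = 7) = 7 (attained at k = 1)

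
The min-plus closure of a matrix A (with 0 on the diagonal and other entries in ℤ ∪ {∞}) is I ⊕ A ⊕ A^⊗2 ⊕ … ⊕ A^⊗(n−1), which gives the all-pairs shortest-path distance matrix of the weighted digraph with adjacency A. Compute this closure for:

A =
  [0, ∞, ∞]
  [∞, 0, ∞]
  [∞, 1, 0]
Closure =
  [0, ∞, ∞]
  [∞, 0, ∞]
  [∞, 1, 0]

This is the Floyd-Warshall all-pairs shortest-path computation. For each intermediate vertex k = 0, 1, …, 2, update dist[i][j] ← min(dist[i][j], dist[i][k] + dist[k][j]). The final matrix gives, for each (i, j), the minimum total weight of any directed path from i to j (possibly empty when i = j).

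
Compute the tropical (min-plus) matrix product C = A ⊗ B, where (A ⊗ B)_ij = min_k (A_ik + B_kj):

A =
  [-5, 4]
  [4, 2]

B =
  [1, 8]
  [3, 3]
A ⊗ B =
  [-4, 3]
  [5, 5]

Apply the min-plus product entry-by-entry:
  C[0][0] = min over k of (A[0][0] + B[0][0] = -5 + 1 = -4, A[0][1] + B[1][0] = 4 + 3 = 7) = -4 (attained at k = 0)
  C[0][1] = min over k of (A[0][0] + B[0][1] = -5 + 8 = 3, A[0][1] + B[1][1] = 4 + 3 = 7) = 3 (attained at k = 0)
  C[1][0] = min over k of (A[1][0] + B[0][0] = 4 + 1 = 5, A[1][1] + B[1][0] = 2 + 3 = 5) = 5 (attained at k = 0)
  C[1][1] = min over k of (A[1][0] + B[0][1] = 4 + 8 = 12, A[1][1] + B[1][1] = 2 + 3 = 5) = 5 (attained at k = 1)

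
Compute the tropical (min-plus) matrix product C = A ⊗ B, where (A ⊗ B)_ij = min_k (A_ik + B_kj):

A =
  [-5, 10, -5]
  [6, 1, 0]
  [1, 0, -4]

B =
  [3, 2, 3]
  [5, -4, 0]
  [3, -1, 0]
A ⊗ B =
  [-2, -6, -5]
  [3, -3, 0]
  [-1, -5, -4]

Apply the min-plus product entry-by-entry:
  C[0][0] = min over k of (A[0][0] + B[0][0] = -5 + 3 = -2, A[0][1] + B[1][0] = 10 + 5 = 15, A[0][2] + B[2][0] = -5 + 3 = -2) = -2 (attained at k = 0)
  C[0][1] = min over k of (A[0][0] + B[0][1] = -5 + 2 = -3, A[0][1] + B[1][1] = 10 + -4 = 6, A[0][2] + B[2][1] = -5 + -1 = -6) = -6 (attained at k = 2)
  C[0][2] = min over k of (A[0][0] + B[0][2] = -5 + 3 = -2, A[0][1] + B[1][2] = 10 + 0 = 10, A[0][2] + B[2][2] = -5 + 0 = -5) = -5 (attained at k = 2)
  C[1][0] = min over k of (A[1][0] + B[0][0] = 6 + 3 = 9, A[1][1] + B[1][0] = 1 + 5 = 6, A[1][2] + B[2][0] = 0 + 3 = 3) = 3 (attained at k = 2)
  C[1][1] = min over k of (A[1][0] + B[0][1] = 6 + 2 = 8, A[1][1] + B[1][1] = 1 + -4 = -3, A[1][2] + B[2][1] = 0 + -1 = -1) = -3 (attained at k = 1)
  C[1][2] = min over k of (A[1][0] + B[0][2] = 6 + 3 = 9, A[1][1] + B[1][2] = 1 + 0 = 1, A[1][2] + B[2][2] = 0 + 0 = 0) = 0 (attained at k = 2)
  C[2][0] = min over k of (A[2][0] + B[0][0] = 1 + 3 = 4, A[2][1] + B[1][0] = 0 + 5 = 5, A[2][2] + B[2][0] = -4 + 3 = -1) = -1 (attained at k = 2)
  C[2][1] = min over k of (A[2][0] + B[0][1] = 1 + 2 = 3, A[2][1] + B[1][1] = 0 + -4 = -4, A[2][2] + B[2][1] = -4 + -1 = -5) = -5 (attained at k = 2)
  C[2][2] = min over k of (A[2][0] + B[0][2] = 1 + 3 = 4, A[2][1] + B[1][2] = 0 + 0 = 0, A[2][2] + B[2][2] = -4 + 0 = -4) = -4 (attained at k = 2)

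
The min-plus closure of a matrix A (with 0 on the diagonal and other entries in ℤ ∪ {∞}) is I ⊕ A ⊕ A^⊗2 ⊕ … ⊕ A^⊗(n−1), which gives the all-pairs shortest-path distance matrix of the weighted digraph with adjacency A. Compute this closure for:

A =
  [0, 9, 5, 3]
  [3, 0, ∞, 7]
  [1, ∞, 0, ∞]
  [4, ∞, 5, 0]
Closure =
  [0, 9, 5, 3]
  [3, 0, 8, 6]
  [1, 10, 0, 4]
  [4, 13, 5, 0]

This is the Floyd-Warshall all-pairs shortest-path computation. For each intermediate vertex k = 0, 1, …, 3, update dist[i][j] ← min(dist[i][j], dist[i][k] + dist[k][j]). The final matrix gives, for each (i, j), the minimum total weight of any directed path from i to j (possibly empty when i = j).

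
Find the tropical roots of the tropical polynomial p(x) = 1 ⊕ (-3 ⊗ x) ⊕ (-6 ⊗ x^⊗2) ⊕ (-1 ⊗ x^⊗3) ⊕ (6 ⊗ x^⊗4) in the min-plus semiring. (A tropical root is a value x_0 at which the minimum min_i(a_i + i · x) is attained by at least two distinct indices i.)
Roots: {-7, -5, 3, 4}

Each tropical root is a break point of the lower envelope of the lines y = a_i + i · x (there are 5 lines, with slopes 0, 1, ..., 4). Only the lines that attain the minimum somewhere contribute to roots; other lines are dominated. Here the surviving (envelope) indices are i = 4, i = 3, i = 2, i = 1, i = 0.
Intersections between consecutive envelope lines give the roots: for adjacent envelope indices i < j the intersection is x = (a_i − a_j) / (j − i). Reading off the sorted break points: {-7, -5, 3, 4}.
Verification: at each break x_0, at least two indices attain the minimum of min_i(a_i + i · x_0).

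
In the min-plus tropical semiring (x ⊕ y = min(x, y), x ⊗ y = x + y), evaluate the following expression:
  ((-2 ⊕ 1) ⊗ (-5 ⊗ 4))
((-2 ⊕ 1) ⊗ (-5 ⊗ 4)) = -3

Expand innermost to outermost. Recall ⊕ takes the minimum of its arguments and ⊗ takes their sum. Working out the expression ((-2 ⊕ 1) ⊗ (-5 ⊗ 4)) gives -3.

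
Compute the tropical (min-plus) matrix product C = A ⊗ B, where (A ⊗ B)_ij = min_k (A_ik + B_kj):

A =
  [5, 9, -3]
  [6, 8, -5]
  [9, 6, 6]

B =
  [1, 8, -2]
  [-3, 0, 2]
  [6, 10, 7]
A ⊗ B =
  [3, 7, 3]
  [1, 5, 2]
  [3, 6, 7]

Apply the min-plus product entry-by-entry:
  C[0][0] = min over k of (A[0][0] + B[0][0] = 5 + 1 = 6, A[0][1] + B[1][0] = 9 + -3 = 6, A[0][2] + B[2][0] = -3 + 6 = 3) = 3 (attained at k = 2)
  C[0][1] = min over k of (A[0][0] + B[0][1] = 5 + 8 = 13, A[0][1] + B[1][1] = 9 + 0 = 9, A[0][2] + B[2][1] = -3 + 10 = 7) = 7 (attained at k = 2)
  C[0][2] = min over k of (A[0][0] + B[0][2] = 5 + -2 = 3, A[0][1] + B[1][2] = 9 + 2 = 11, A[0][2] + B[2][2] = -3 + 7 = 4) = 3 (attained at k = 0)
  C[1][0] = min over k of (A[1][0] + B[0][0] = 6 + 1 = 7, A[1][1] + B[1][0] = 8 + -3 = 5, A[1][2] + B[2][0] = -5 + 6 = 1) = 1 (attained at k = 2)
  C[1][1] = min over k of (A[1][0] + B[0][1] = 6 + 8 = 14, A[1][1] + B[1][1] = 8 + 0 = 8, A[1][2] + B[2][1] = -5 + 10 = 5) = 5 (attained at k = 2)
  C[1][2] = min over k of (A[1][0] + B[0][2] = 6 + -2 = 4, A[1][1] + B[1][2] = 8 + 2 = 10, A[1][2] + B[2][2] = -5 + 7 = 2) = 2 (attained at k = 2)
  C[2][0] = min over k of (A[2][0] + B[0][0] = 9 + 1 = 10, A[2][1] + B[1][0] = 6 + -3 = 3, A[2][2] + B[2][0] = 6 + 6 = 12) = 3 (attained at k = 1)
  C[2][1] = min over k of (A[2][0] + B[0][1] = 9 + 8 = 17, A[2][1] + B[1][1] = 6 + 0 = 6, A[2][2] + B[2][1] = 6 + 10 = 16) = 6 (attained at k = 1)
  C[2][2] = min over k of (A[2][0] + B[0][2] = 9 + -2 = 7, A[2][1] + B[1][2] = 6 + 2 = 8, A[2][2] + B[2][2] = 6 + 7 = 13) = 7 (attained at k = 0)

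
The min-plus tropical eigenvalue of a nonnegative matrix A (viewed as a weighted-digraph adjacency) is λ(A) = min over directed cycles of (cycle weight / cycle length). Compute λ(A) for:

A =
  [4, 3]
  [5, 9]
λ(A) = 4

Enumerate directed cycles and compute their means (weight / length). Sample:
  cycle 0 → 0: weight = 4, length = 1, mean = 4/1 ≈ 4.000
  cycle 1 → 1: weight = 9, length = 1, mean = 9/1 ≈ 9.000
  cycle 0 → 1 → 0: weight = 8, length = 2, mean = 8/2 ≈ 4.000
  cycle 1 → 0 → 1: weight = 8, length = 2, mean = 8/2 ≈ 4.000
Minimum mean = 4.000, attained e.g. along the cycle 0 → 0 with weight 4 and length 1. So λ(A) = 4/1 = 4.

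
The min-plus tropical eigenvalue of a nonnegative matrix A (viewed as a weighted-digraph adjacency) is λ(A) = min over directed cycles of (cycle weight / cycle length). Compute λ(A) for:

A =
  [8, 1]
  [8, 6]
λ(A) = 9/2

Enumerate directed cycles and compute their means (weight / length). Sample:
  cycle 0 → 0: weight = 8, length = 1, mean = 8/1 ≈ 8.000
  cycle 1 → 1: weight = 6, length = 1, mean = 6/1 ≈ 6.000
  cycle 0 → 1 → 0: weight = 9, length = 2, mean = 9/2 ≈ 4.500
  cycle 1 → 0 → 1: weight = 9, length = 2, mean = 9/2 ≈ 4.500
Minimum mean = 4.500, attained e.g. along the cycle 0 → 1 → 0 with weight 9 and length 2. So λ(A) = 9/2 = 9/2.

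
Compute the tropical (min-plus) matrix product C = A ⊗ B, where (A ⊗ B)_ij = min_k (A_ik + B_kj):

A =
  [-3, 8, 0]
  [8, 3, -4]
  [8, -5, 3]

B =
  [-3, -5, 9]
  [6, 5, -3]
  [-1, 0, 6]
A ⊗ B =
  [-6, -8, 5]
  [-5, -4, 0]
  [1, 0, -8]

Apply the min-plus product entry-by-entry:
  C[0][0] = min over k of (A[0][0] + B[0][0] = -3 + -3 = -6, A[0][1] + B[1][0] = 8 + 6 = 14, A[0][2] + B[2][0] = 0 + -1 = -1) = -6 (attained at k = 0)
  C[0][1] = min over k of (A[0][0] + B[0][1] = -3 + -5 = -8, A[0][1] + B[1][1] = 8 + 5 = 13, A[0][2] + B[2][1] = 0 + 0 = 0) = -8 (attained at k = 0)
  C[0][2] = min over k of (A[0][0] + B[0][2] = -3 + 9 = 6, A[0][1] + B[1][2] = 8 + -3 = 5, A[0][2] + B[2][2] = 0 + 6 = 6) = 5 (attained at k = 1)
  C[1][0] = min over k of (A[1][0] + B[0][0] = 8 + -3 = 5, A[1][1] + B[1][0] = 3 + 6 = 9, A[1][2] + B[2][0] = -4 + -1 = -5) = -5 (attained at k = 2)
  C[1][1] = min over k of (A[1][0] + B[0][1] = 8 + -5 = 3, A[1][1] + B[1][1] = 3 + 5 = 8, A[1][2] + B[2][1] = -4 + 0 = -4) = -4 (attained at k = 2)
  C[1][2] = min over k of (A[1][0] + B[0][2] = 8 + 9 = 17, A[1][1] + B[1][2] = 3 + -3 = 0, A[1][2] + B[2][2] = -4 + 6 = 2) = 0 (attained at k = 1)
  C[2][0] = min over k of (A[2][0] + B[0][0] = 8 + -3 = 5, A[2][1] + B[1][0] = -5 + 6 = 1, A[2][2] + B[2][0] = 3 + -1 = 2) = 1 (attained at k = 1)
  C[2][1] = min over k of (A[2][0] + B[0][1] = 8 + -5 = 3, A[2][1] + B[1][1] = -5 + 5 = 0, A[2][2] + B[2][1] = 3 + 0 = 3) = 0 (attained at k = 1)
  C[2][2] = min over k of (A[2][0] + B[0][2] = 8 + 9 = 17, A[2][1] + B[1][2] = -5 + -3 = -8, A[2][2] + B[2][2] = 3 + 6 = 9) = -8 (attained at k = 1)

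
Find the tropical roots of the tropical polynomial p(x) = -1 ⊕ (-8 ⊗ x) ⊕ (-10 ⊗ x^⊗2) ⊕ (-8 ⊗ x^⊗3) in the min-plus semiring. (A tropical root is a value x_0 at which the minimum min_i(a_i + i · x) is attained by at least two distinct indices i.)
Roots: {-2, 2, 7}

Each tropical root is a break point of the lower envelope of the lines y = a_i + i · x (there are 4 lines, with slopes 0, 1, ..., 3). Only the lines that attain the minimum somewhere contribute to roots; other lines are dominated. Here the surviving (envelope) indices are i = 3, i = 2, i = 1, i = 0.
Intersections between consecutive envelope lines give the roots: for adjacent envelope indices i < j the intersection is x = (a_i − a_j) / (j − i). Reading off the sorted break points: {-2, 2, 7}.
Verification: at each break x_0, at least two indices attain the minimum of min_i(a_i + i · x_0).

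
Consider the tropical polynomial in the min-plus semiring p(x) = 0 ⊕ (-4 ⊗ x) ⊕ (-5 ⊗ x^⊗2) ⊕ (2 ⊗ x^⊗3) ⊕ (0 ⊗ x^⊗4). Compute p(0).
p(0) = -5

A tropical monomial a ⊗ x^⊗i evaluates to a + i · x. Evaluating each term at x = 0:
  Term 0 contributes 0 + 0 · 0 = 0
  Term 1 contributes -4 + 1 · 0 = -4
  Term 2 contributes -5 + 2 · 0 = -5
  Term 3 contributes 2 + 3 · 0 = 2
  Term 4 contributes 0 + 4 · 0 = 0
p(0) = ⊕ of these = min[0, -4, -5, 2, 0] = -5.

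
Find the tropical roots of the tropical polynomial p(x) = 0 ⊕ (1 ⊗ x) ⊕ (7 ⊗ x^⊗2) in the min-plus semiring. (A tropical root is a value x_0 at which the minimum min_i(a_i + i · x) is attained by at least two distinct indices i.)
Roots: {-6, -1}

Each tropical root is a break point of the lower envelope of the lines y = a_i + i · x (there are 3 lines, with slopes 0, 1, ..., 2). Only the lines that attain the minimum somewhere contribute to roots; other lines are dominated. Here the surviving (envelope) indices are i = 2, i = 1, i = 0.
Intersections between consecutive envelope lines give the roots: for adjacent envelope indices i < j the intersection is x = (a_i − a_j) / (j − i). Reading off the sorted break points: {-6, -1}.
Verification: at each break x_0, at least two indices attain the minimum of min_i(a_i + i · x_0).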